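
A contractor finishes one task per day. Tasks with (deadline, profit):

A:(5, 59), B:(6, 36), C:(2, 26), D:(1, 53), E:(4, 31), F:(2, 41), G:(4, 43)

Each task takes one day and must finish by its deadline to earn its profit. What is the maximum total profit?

Take jobs in profit order; each goes to the latest open slot no later than its deadline.
Profit order: A=59 D=53 G=43 F=41 B=36 E=31 C=26
Assign: A→slot 5, D→slot 1, G→slot 4, F→slot 2, B→slot 6, E→slot 3, C skipped.
Slots: [1:D] [2:F] [3:E] [4:G] [5:A] [6:B]
Profit = 53 + 41 + 31 + 43 + 59 + 36 = 263

263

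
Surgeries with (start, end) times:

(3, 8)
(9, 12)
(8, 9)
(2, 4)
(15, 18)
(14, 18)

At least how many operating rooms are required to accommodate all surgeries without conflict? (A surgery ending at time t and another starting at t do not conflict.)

2

starts: [2, 3, 8, 9, 14, 15]
ends:   [4, 8, 9, 12, 18, 18]
s2→1 s3→2  — peak 2.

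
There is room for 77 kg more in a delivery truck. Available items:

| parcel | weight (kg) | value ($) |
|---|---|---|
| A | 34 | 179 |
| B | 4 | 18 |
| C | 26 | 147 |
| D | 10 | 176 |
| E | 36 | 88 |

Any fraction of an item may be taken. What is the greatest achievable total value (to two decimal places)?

Greedy by value/weight ratio, highest first.
Order: D (176/10=17.60) > C (147/26=5.65) > A (179/34=5.26) > B (18/4=4.50) > E (88/36=2.44)
Fill: take D (10 @ 176) → take C (26 @ 147) → take A (34 @ 179) → take B (4 @ 18) → take 3/36 of E → 7.33; 77/77 used.
Total value = 527.33

527.33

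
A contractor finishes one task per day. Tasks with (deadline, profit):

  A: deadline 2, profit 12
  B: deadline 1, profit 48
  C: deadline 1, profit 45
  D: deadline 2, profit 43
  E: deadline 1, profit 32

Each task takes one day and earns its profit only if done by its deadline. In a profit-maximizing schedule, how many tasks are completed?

Profit order: B=48 C=45 D=43 E=32 A=12
Assign: B→slot 1, C skipped, D→slot 2, E skipped, A skipped.
Slots: [1:B] [2:D]
2 of 5 scheduled.

2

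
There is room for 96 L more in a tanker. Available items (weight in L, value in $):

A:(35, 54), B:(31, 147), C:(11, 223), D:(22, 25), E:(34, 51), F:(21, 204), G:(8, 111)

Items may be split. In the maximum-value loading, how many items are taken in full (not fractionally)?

Sort by value per unit weight and fill in that order.
Ratios (sorted): C 20.27, G 13.88, F 9.71, B 4.74, A 1.54, E 1.50, D 1.14
take C (11 @ 223); take G (8 @ 111); take F (21 @ 204); take B (31 @ 147); take 25/35 of A → 38.57. Capacity used 96/96.
4 item(s) taken whole; one partial (take 25/35 of A).

4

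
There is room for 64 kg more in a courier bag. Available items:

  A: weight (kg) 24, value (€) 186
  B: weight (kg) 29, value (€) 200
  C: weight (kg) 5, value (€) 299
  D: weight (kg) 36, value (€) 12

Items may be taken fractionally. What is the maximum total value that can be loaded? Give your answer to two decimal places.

687.00

Order: C (299/5=59.80) > A (186/24=7.75) > B (200/29=6.90) > D (12/36=0.33)
Fill: take C (5 @ 299) → take A (24 @ 186) → take B (29 @ 200) → take 6/36 of D → 2.00; 64/64 used.
Total value = 687.00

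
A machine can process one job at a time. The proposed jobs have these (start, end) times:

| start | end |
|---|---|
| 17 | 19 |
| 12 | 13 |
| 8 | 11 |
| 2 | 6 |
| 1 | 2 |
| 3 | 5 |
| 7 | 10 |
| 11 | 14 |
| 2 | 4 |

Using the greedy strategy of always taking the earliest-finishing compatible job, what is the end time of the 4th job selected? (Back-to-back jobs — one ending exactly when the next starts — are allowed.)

Greedy by earliest finish: after sorting by end time, pick each interval compatible with the last pick.
Sorted by end: (1,2)  (2,4)  (3,5)  (2,6)  (7,10)  (8,11)  (12,13)  (11,14)  (17,19)
take (1,2); take (2,4); take (7,10); take (12,13); take (17,19).
Selected: (1,2) (2,4) (7,10) (12,13) (17,19)

13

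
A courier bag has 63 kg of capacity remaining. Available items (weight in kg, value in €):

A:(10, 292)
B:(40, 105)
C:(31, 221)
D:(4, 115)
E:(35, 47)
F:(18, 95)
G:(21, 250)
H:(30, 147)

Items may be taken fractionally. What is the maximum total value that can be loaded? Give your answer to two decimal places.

Sort by value per unit weight and fill in that order.
Order: A (292/10=29.20) > D (115/4=28.75) > G (250/21=11.90) > C (221/31=7.13) > F (95/18=5.28) > H (147/30=4.90) > B (105/40=2.62) > E (47/35=1.34)
Fill: take A (10 @ 292) → take D (4 @ 115) → take G (21 @ 250) → take 28/31 of C → 199.61; 63/63 used.
Total value = 856.61

856.61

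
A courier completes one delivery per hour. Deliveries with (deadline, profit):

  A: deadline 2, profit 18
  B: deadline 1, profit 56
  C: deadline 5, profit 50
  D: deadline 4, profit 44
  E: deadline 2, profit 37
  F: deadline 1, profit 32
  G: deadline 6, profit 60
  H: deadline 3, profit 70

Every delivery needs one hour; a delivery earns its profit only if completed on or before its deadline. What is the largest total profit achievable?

Sort by profit descending; place each in the latest free slot ≤ its deadline.
Profit order: H=70 G=60 B=56 C=50 D=44 E=37 F=32 A=18
Assign: H→slot 3, G→slot 6, B→slot 1, C→slot 5, D→slot 4, E→slot 2, F skipped, A skipped.
Slots: [1:B] [2:E] [3:H] [4:D] [5:C] [6:G]
Profit = 56 + 37 + 70 + 44 + 50 + 60 = 317

317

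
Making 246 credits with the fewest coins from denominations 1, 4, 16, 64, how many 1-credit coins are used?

Use the largest denomination that fits, subtract, and repeat.
246 = 3×64 + 3×16 + 1×4 + 2×1
Count of 1: 2

2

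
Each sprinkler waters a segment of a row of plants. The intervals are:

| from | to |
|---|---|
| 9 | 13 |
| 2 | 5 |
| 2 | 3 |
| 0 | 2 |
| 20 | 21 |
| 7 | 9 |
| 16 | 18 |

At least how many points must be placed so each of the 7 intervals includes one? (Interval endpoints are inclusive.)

4

Process intervals by earliest right end; each time one isn't hit yet, stab at its right endpoint.
Sorted: [0,2] [2,3] [2,5] [7,9] [9,13] [16,18] [20,21]
{[0,2],[2,3],[2,5]} hit by 2; {[7,9],[9,13]} hit by 9; {[16,18]} hit by 18; {[20,21]} hit by 21.
Points: 2, 9, 18, 21 (4 total).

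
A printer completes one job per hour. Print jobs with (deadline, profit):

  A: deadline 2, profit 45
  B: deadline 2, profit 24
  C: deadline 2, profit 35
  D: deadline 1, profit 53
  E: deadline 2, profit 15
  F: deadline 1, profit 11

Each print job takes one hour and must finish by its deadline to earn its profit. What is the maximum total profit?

98

Sort by profit descending; place each in the latest free slot ≤ its deadline.
Profit order: D=53 A=45 C=35 B=24 E=15 F=11
Assign: D→slot 1, A→slot 2, C skipped, B skipped, E skipped, F skipped.
Slots: [1:D] [2:A]
Profit = 53 + 45 = 98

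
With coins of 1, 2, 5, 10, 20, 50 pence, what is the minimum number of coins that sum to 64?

4

Greedy: take as many of the largest coin as possible, then repeat with the remainder.
64 = 1×50 + 1×10 + 2×2
Total coins = 1 + 1 + 2 = 4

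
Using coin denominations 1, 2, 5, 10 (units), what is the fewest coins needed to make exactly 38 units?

Greedy: take as many of the largest coin as possible, then repeat with the remainder.
38 − 3×10→8 − 1×5→3 − 1×2→1 − 1×1→0
Total coins = 3 + 1 + 1 + 1 = 6

6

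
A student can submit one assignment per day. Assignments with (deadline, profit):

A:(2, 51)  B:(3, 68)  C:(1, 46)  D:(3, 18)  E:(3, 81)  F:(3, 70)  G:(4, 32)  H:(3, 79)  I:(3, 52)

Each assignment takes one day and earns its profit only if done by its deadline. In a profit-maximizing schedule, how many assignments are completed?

Profit order: E=81 H=79 F=70 B=68 I=52 A=51 C=46 G=32 D=18
Assign: E→slot 3, H→slot 2, F→slot 1, B skipped, I skipped, A skipped, C skipped, G→slot 4, D skipped.
Slots: [1:F] [2:H] [3:E] [4:G]
4 of 9 scheduled.

4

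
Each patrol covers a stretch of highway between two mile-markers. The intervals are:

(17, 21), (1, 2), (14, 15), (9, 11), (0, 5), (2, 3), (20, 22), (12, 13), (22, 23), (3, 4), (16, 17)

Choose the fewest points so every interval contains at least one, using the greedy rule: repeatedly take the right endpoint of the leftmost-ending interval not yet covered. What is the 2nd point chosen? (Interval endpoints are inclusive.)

4

By right end: [1,2]  [2,3]  [3,4]  [0,5]  [9,11]  [12,13]  [14,15]  [16,17]  [17,21]  [20,22]  [22,23]
[1,2] uncovered → point at 2; [3,4] uncovered → point at 4; [9,11] uncovered → point at 11; [12,13] uncovered → point at 13; [14,15] uncovered → point at 15; [16,17] uncovered → point at 17; [20,22] uncovered → point at 22.
Points: 2, 4, 11, 13, 15, 17, 22 (7 total).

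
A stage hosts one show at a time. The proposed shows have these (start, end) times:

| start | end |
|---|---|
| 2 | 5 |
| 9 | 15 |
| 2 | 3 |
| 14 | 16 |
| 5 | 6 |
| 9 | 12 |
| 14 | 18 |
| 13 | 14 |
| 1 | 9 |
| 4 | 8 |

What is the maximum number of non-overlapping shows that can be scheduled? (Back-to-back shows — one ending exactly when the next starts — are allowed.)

5

Order by finish time; keep every interval that doesn't clash with the previous kept one.
Sorted by end: (2,3)  (2,5)  (5,6)  (4,8)  (1,9)  (9,12)  (13,14)  (9,15)  (14,16)  (14,18)
take (2,3); take (5,6); skip (4,8); skip (1,9); take (9,12); take (13,14); take (14,16).
Selected 5 shows.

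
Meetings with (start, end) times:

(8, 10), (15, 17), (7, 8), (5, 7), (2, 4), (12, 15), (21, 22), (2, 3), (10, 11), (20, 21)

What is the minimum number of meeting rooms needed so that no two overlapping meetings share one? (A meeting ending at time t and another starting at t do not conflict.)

The answer is the maximum number of intervals overlapping at any instant.
starts: [2, 2, 5, 7, 8, 10, 12, 15, 20, 21]
ends:   [3, 4, 7, 8, 10, 11, 15, 17, 21, 22]
s2→1 s2→2  — peak 2.

2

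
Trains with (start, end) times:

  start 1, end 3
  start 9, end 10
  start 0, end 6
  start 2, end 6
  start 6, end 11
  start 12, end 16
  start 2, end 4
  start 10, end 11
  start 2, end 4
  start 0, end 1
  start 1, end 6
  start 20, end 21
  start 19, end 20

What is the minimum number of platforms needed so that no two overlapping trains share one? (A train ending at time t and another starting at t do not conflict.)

6

Events (time:±→running): 0:+→1 0:+→2 1:-→1 1:+→2 1:+→3 2:+→4 2:+→5 2:+→6 … peak 6.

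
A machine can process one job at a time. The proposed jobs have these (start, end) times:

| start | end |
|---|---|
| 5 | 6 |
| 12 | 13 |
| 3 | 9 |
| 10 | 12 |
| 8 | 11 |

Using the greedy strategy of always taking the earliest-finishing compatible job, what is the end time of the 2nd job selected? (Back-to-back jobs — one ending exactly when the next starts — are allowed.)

Sorted by end: (5,6)  (3,9)  (8,11)  (10,12)  (12,13)
take (5,6); take (8,11); skip (10,12); take (12,13).
Selected: (5,6) (8,11) (12,13)

11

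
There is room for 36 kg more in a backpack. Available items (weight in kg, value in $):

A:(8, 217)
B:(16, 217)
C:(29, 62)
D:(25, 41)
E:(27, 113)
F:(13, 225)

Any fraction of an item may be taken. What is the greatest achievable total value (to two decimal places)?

645.44

Greedy by value/weight ratio, highest first.
Order: A (217/8=27.12) > F (225/13=17.31) > B (217/16=13.56) > E (113/27=4.19) > C (62/29=2.14) > D (41/25=1.64)
Fill: take A (8 @ 217) → take F (13 @ 225) → take 15/16 of B → 203.44; 36/36 used.
Total value = 645.44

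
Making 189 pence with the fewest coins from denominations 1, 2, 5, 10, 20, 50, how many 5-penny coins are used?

1

Greedy: take as many of the largest coin as possible, then repeat with the remainder.
189 = 3×50 + 1×20 + 1×10 + 1×5 + 2×2
Count of 5: 1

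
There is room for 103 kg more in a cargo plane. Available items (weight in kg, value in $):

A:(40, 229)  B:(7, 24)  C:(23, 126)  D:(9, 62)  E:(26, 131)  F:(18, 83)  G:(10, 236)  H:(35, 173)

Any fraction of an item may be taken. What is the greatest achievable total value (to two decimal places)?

Order: G (236/10=23.60) > D (62/9=6.89) > A (229/40=5.72) > C (126/23=5.48) > E (131/26=5.04) > H (173/35=4.94) > F (83/18=4.61) > B (24/7=3.43)
Fill: take G (10 @ 236) → take D (9 @ 62) → take A (40 @ 229) → take C (23 @ 126) → take 21/26 of E → 105.81; 103/103 used.
Total value = 758.81

758.81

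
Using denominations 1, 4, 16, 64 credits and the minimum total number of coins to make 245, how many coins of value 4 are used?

Greedy: take as many of the largest coin as possible, then repeat with the remainder.
245 − 3×64→53 − 3×16→5 − 1×4→1 − 1×1→0
Count of 4: 1

1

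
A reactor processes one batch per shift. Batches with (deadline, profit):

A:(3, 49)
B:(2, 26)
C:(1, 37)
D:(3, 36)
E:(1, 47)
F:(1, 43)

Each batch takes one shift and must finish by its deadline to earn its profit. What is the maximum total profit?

132

Profit order: A=49 E=47 F=43 C=37 D=36 B=26
Assign: A→slot 3, E→slot 1, F skipped, C skipped, D→slot 2, B skipped.
Slots: [1:E] [2:D] [3:A]
Profit = 47 + 36 + 49 = 132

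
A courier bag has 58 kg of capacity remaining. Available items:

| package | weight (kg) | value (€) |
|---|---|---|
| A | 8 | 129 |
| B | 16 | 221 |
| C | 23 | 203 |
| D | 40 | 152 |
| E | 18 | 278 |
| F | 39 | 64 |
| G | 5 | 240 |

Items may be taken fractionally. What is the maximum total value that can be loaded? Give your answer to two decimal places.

Ratios (sorted): G 48.00, A 16.12, E 15.44, B 13.81, C 8.83, D 3.80, F 1.64
take G (5 @ 240); take A (8 @ 129); take E (18 @ 278); take B (16 @ 221); take 11/23 of C → 97.09. Capacity used 58/58.
Total value = 965.09

965.09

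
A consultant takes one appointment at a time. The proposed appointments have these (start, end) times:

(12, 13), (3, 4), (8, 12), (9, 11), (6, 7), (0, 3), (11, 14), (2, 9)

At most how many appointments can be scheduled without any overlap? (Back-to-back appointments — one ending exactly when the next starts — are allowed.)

5

By end time: (0,3), (3,4), (6,7), (2,9), (9,11), (8,12), (12,13), (11,14).
Pick (0,3); next start ≥ 3 → (3,4); next start ≥ 4 → (6,7); next start ≥ 7 → (9,11); next start ≥ 11 → (12,13).
Selected 5 appointments.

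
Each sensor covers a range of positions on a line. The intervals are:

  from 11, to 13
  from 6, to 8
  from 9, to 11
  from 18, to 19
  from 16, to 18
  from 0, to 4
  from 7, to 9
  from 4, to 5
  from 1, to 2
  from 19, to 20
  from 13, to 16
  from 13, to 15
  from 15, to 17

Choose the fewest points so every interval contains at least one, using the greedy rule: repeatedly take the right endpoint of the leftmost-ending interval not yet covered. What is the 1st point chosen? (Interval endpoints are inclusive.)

Sorted: [1,2] [0,4] [4,5] [6,8] [7,9] [9,11] [11,13] [13,15] [13,16] [15,17] [16,18] [18,19] [19,20]
{[1,2],[0,4]} hit by 2; {[4,5]} hit by 5; {[6,8],[7,9]} hit by 8; {[9,11],[11,13]} hit by 11; {[13,15],[13,16],[15,17]} hit by 15; {[16,18],[18,19]} hit by 18; {[19,20]} hit by 20.
Points: 2, 5, 8, 11, 15, 18, 20 (7 total).

2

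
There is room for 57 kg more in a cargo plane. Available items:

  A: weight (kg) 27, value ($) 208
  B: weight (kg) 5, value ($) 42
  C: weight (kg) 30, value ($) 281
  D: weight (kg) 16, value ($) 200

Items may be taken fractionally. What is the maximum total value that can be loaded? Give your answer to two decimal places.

Greedy by value/weight ratio, highest first.
Order: D (200/16=12.50) > C (281/30=9.37) > B (42/5=8.40) > A (208/27=7.70)
Fill: take D (16 @ 200) → take C (30 @ 281) → take B (5 @ 42) → take 6/27 of A → 46.22; 57/57 used.
Total value = 569.22

569.22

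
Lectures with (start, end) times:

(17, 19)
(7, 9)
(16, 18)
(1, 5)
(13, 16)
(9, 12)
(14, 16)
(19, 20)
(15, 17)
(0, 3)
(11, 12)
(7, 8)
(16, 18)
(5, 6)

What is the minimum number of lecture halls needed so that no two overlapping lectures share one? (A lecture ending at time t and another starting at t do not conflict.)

3

Count concurrent intervals with a sweep; the peak is the room count.
Events (time:±→running): 0:+→1 1:+→2 3:-→1 5:-→0 5:+→1 6:-→0 7:+→1 7:+→2 8:-→1 9:-→0 9:+→1 11:+→2 12:-→1 12:-→0 13:+→1 14:+→2 15:+→3 … peak 3.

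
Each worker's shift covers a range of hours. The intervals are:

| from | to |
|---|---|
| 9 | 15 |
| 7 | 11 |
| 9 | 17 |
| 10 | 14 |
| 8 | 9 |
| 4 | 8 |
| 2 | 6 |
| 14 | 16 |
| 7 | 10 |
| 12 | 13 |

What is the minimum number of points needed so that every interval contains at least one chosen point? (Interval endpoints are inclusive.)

4

Process intervals by earliest right end; each time one isn't hit yet, stab at its right endpoint.
Sorted: [2,6] [4,8] [8,9] [7,10] [7,11] [12,13] [10,14] [9,15] [14,16] [9,17]
{[2,6],[4,8]} hit by 6; {[8,9],[7,10],[7,11]} hit by 9; {[12,13],[10,14],[9,15]} hit by 13; {[14,16],[9,17]} hit by 16.
Points: 6, 9, 13, 16 (4 total).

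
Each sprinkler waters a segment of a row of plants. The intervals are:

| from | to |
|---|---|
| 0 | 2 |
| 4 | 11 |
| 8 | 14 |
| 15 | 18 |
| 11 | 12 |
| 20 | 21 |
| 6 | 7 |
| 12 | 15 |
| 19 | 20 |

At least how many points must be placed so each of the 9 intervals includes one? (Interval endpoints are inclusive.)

5

By right end: [0,2]  [6,7]  [4,11]  [11,12]  [8,14]  [12,15]  [15,18]  [19,20]  [20,21]
[0,2] uncovered → point at 2; [6,7] uncovered → point at 7; [11,12] uncovered → point at 12; [15,18] uncovered → point at 18; [19,20] uncovered → point at 20.
Points: 2, 7, 12, 18, 20 (5 total).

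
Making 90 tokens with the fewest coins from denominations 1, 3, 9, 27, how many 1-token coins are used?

0

90 − 3×27→9 − 1×9→0
Count of 1: 0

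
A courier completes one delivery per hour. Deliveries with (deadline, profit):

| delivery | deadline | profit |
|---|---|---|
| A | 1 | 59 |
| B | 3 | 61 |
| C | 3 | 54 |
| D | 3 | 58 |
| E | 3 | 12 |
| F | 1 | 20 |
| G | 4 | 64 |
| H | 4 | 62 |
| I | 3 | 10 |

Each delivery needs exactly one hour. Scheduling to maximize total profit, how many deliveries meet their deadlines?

4

By profit: G(d4,64), H(d4,62), B(d3,61), A(d1,59), D(d3,58), C(d3,54), F(d1,20), E(d3,12), I(d3,10)
G→slot 4; H→slot 3; B→slot 2; A→slot 1; D skipped; C skipped; F skipped; E skipped; I skipped.
4 of 9 scheduled.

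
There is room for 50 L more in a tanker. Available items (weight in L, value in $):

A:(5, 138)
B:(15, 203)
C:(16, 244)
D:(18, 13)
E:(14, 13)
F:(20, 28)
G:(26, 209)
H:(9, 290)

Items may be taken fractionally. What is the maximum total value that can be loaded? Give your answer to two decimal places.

Greedy by value/weight ratio, highest first.
Ratios (sorted): H 32.22, A 27.60, C 15.25, B 13.53, G 8.04, F 1.40, E 0.93, D 0.72
take H (9 @ 290); take A (5 @ 138); take C (16 @ 244); take B (15 @ 203); take 5/26 of G → 40.19. Capacity used 50/50.
Total value = 915.19

915.19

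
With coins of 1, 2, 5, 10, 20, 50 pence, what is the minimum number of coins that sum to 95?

4

Use the largest denomination that fits, subtract, and repeat.
95 = 1×50 + 2×20 + 1×5
Total coins = 1 + 2 + 1 = 4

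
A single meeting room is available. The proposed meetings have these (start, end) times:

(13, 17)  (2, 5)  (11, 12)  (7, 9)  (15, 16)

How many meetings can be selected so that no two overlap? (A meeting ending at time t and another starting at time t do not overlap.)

4

Greedy by earliest finish: after sorting by end time, pick each interval compatible with the last pick.
Sorted by end: (2,5)  (7,9)  (11,12)  (15,16)  (13,17)
take (2,5); take (7,9); take (11,12); take (15,16).
Selected 4 meetings.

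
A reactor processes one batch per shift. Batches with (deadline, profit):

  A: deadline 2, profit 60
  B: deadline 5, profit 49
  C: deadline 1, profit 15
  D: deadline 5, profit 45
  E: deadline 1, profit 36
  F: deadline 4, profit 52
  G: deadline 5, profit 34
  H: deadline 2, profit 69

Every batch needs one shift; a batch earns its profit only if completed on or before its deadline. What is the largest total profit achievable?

275

Take jobs in profit order; each goes to the latest open slot no later than its deadline.
Profit order: H=69 A=60 F=52 B=49 D=45 E=36 G=34 C=15
Assign: H→slot 2, A→slot 1, F→slot 4, B→slot 5, D→slot 3, E skipped, G skipped, C skipped.
Slots: [1:A] [2:H] [3:D] [4:F] [5:B]
Profit = 60 + 69 + 45 + 52 + 49 = 275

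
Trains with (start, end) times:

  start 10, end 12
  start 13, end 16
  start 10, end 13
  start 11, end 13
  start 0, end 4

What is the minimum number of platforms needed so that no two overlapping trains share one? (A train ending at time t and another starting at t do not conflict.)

3

starts: [0, 10, 10, 11, 13]
ends:   [4, 12, 13, 13, 16]
s0→1 e4→0 s10→1 s10→2 s11→3  — peak 3.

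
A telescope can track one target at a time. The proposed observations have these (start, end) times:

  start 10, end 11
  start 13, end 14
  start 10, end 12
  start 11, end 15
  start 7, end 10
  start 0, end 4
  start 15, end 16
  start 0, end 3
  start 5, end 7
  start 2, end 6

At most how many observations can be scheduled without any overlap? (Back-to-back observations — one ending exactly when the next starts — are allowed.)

6

By end time: (0,3), (0,4), (2,6), (5,7), (7,10), (10,11), (10,12), (13,14), (11,15), (15,16).
Pick (0,3); next start ≥ 3 → (5,7); next start ≥ 7 → (7,10); next start ≥ 10 → (10,11); next start ≥ 11 → (13,14); next start ≥ 14 → (15,16).
Selected 6 observations.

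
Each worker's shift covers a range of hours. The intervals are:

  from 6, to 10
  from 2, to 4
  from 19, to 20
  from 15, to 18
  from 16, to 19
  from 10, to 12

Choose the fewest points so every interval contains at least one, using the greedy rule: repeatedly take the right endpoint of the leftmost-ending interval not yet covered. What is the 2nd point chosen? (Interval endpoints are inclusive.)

10

Sort by right endpoint; whenever an interval is uncovered, place a point at its right end.
By right end: [2,4]  [6,10]  [10,12]  [15,18]  [16,19]  [19,20]
[2,4] uncovered → point at 4; [6,10] uncovered → point at 10; [15,18] uncovered → point at 18; [19,20] uncovered → point at 20.
Points: 4, 10, 18, 20 (4 total).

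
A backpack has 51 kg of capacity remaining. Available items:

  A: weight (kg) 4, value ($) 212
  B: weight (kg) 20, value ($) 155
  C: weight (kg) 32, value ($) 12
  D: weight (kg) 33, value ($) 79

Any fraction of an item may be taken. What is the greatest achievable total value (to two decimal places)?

Greedy by value/weight ratio, highest first.
Ratios (sorted): A 53.00, B 7.75, D 2.39, C 0.38
take A (4 @ 212); take B (20 @ 155); take 27/33 of D → 64.64. Capacity used 51/51.
Total value = 431.64

431.64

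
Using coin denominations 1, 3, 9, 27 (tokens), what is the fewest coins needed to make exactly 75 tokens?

Greedy: take as many of the largest coin as possible, then repeat with the remainder.
75 − 2×27→21 − 2×9→3 − 1×3→0
Total coins = 2 + 2 + 1 = 5

5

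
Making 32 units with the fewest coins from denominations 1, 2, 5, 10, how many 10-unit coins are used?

32 − 3×10→2 − 1×2→0
Count of 10: 3

3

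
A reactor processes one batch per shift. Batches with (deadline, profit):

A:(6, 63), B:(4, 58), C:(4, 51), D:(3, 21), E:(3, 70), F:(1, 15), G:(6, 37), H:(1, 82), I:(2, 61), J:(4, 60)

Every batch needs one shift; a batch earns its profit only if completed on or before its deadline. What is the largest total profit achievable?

373

Profit order: H=82 E=70 A=63 I=61 J=60 B=58 C=51 G=37 D=21 F=15
Assign: H→slot 1, E→slot 3, A→slot 6, I→slot 2, J→slot 4, B skipped, C skipped, G→slot 5, D skipped, F skipped.
Slots: [1:H] [2:I] [3:E] [4:J] [5:G] [6:A]
Profit = 82 + 61 + 70 + 60 + 37 + 63 = 373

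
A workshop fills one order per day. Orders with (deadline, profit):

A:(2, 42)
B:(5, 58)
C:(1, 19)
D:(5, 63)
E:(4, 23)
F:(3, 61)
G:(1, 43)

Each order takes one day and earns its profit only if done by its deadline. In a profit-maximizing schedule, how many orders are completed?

5

Take jobs in profit order; each goes to the latest open slot no later than its deadline.
By profit: D(d5,63), F(d3,61), B(d5,58), G(d1,43), A(d2,42), E(d4,23), C(d1,19)
D→slot 5; F→slot 3; B→slot 4; G→slot 1; A→slot 2; E skipped; C skipped.
5 of 7 scheduled.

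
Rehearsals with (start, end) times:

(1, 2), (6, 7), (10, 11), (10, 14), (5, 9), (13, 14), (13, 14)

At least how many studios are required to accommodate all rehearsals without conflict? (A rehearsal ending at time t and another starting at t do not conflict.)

3

starts: [1, 5, 6, 10, 10, 13, 13]
ends:   [2, 7, 9, 11, 14, 14, 14]
s1→1 e2→0 s5→1 s6→2 e7→1 e9→0 s10→1 s10→2 e11→1 s13→2 s13→3  — peak 3.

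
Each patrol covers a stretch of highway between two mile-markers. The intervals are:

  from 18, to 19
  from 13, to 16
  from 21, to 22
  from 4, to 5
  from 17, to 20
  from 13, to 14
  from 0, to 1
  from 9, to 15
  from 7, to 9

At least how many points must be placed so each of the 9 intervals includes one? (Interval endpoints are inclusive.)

Sorted: [0,1] [4,5] [7,9] [13,14] [9,15] [13,16] [18,19] [17,20] [21,22]
{[0,1]} hit by 1; {[4,5]} hit by 5; {[7,9]} hit by 9; {[13,14],[9,15],[13,16]} hit by 14; {[18,19],[17,20]} hit by 19; {[21,22]} hit by 22.
Points: 1, 5, 9, 14, 19, 22 (6 total).

6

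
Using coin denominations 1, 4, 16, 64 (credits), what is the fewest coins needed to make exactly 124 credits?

7

124 − 1×64→60 − 3×16→12 − 3×4→0
Total coins = 1 + 3 + 3 = 7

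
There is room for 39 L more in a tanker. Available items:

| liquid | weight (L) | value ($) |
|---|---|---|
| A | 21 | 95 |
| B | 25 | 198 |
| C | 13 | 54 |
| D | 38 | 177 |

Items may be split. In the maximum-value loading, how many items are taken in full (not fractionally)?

1

Greedy by value/weight ratio, highest first.
Order: B (198/25=7.92) > D (177/38=4.66) > A (95/21=4.52) > C (54/13=4.15)
Fill: take B (25 @ 198) → take 14/38 of D → 65.21; 39/39 used.
1 item(s) taken whole; one partial (take 14/38 of D).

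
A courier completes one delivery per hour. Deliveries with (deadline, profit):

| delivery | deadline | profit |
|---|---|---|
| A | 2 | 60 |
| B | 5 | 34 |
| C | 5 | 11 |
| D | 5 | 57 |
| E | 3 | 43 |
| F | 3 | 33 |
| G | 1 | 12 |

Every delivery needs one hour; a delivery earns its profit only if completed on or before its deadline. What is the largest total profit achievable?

Take jobs in profit order; each goes to the latest open slot no later than its deadline.
By profit: A(d2,60), D(d5,57), E(d3,43), B(d5,34), F(d3,33), G(d1,12), C(d5,11)
A→slot 2; D→slot 5; E→slot 3; B→slot 4; F→slot 1; G skipped; C skipped.
Profit = 33 + 60 + 43 + 34 + 57 = 227

227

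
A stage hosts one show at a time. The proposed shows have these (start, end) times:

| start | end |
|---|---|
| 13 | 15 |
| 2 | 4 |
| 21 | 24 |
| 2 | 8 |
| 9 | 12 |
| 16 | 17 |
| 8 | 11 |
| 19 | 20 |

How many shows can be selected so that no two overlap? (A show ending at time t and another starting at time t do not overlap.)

By end time: (2,4), (2,8), (8,11), (9,12), (13,15), (16,17), (19,20), (21,24).
Pick (2,4); next start ≥ 4 → (8,11); next start ≥ 11 → (13,15); next start ≥ 15 → (16,17); next start ≥ 17 → (19,20); next start ≥ 20 → (21,24).
Selected 6 shows.

6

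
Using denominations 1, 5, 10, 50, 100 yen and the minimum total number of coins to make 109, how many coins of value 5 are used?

Use the largest denomination that fits, subtract, and repeat.
109 = 1×100 + 1×5 + 4×1
Count of 5: 1

1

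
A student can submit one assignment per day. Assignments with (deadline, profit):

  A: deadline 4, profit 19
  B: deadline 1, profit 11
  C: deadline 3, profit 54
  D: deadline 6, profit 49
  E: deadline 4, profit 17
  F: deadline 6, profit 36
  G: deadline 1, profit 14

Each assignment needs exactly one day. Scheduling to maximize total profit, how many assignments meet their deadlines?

Sort by profit descending; place each in the latest free slot ≤ its deadline.
Profit order: C=54 D=49 F=36 A=19 E=17 G=14 B=11
Assign: C→slot 3, D→slot 6, F→slot 5, A→slot 4, E→slot 2, G→slot 1, B skipped.
Slots: [1:G] [2:E] [3:C] [4:A] [5:F] [6:D]
6 of 7 scheduled.

6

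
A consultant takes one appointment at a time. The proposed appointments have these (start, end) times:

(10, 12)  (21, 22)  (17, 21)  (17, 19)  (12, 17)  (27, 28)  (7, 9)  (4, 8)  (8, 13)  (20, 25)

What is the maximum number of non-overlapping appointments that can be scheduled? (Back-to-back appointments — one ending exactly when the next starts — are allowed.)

Greedy by earliest finish: after sorting by end time, pick each interval compatible with the last pick.
Sorted by end: (4,8)  (7,9)  (10,12)  (8,13)  (12,17)  (17,19)  (17,21)  (21,22)  (20,25)  (27,28)
take (4,8); take (10,12); take (12,17); take (17,19); take (21,22); take (27,28).
Selected 6 appointments.

6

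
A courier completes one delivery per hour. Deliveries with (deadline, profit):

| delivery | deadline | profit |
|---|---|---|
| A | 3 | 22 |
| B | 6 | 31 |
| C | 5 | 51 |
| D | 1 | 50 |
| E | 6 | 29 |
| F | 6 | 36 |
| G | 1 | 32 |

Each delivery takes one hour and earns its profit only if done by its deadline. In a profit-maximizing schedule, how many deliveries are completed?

Sort by profit descending; place each in the latest free slot ≤ its deadline.
Profit order: C=51 D=50 F=36 G=32 B=31 E=29 A=22
Assign: C→slot 5, D→slot 1, F→slot 6, G skipped, B→slot 4, E→slot 3, A→slot 2.
Slots: [1:D] [2:A] [3:E] [4:B] [5:C] [6:F]
6 of 7 scheduled.

6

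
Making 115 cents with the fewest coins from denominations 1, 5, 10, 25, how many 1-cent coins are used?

Use the largest denomination that fits, subtract, and repeat.
115 − 4×25→15 − 1×10→5 − 1×5→0
Count of 1: 0

0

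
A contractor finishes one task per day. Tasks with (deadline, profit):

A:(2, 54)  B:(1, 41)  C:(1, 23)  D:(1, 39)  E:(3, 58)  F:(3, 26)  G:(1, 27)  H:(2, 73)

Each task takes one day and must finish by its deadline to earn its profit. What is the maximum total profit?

185

Take jobs in profit order; each goes to the latest open slot no later than its deadline.
Profit order: H=73 E=58 A=54 B=41 D=39 G=27 F=26 C=23
Assign: H→slot 2, E→slot 3, A→slot 1, B skipped, D skipped, G skipped, F skipped, C skipped.
Slots: [1:A] [2:H] [3:E]
Profit = 54 + 73 + 58 = 185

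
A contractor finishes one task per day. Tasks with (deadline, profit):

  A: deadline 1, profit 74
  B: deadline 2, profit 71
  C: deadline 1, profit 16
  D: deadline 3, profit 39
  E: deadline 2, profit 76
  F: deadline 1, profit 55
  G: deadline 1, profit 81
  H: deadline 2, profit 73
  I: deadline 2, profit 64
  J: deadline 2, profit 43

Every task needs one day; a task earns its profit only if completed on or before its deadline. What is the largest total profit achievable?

Profit order: G=81 E=76 A=74 H=73 B=71 I=64 F=55 J=43 D=39 C=16
Assign: G→slot 1, E→slot 2, A skipped, H skipped, B skipped, I skipped, F skipped, J skipped, D→slot 3, C skipped.
Slots: [1:G] [2:E] [3:D]
Profit = 81 + 76 + 39 = 196

196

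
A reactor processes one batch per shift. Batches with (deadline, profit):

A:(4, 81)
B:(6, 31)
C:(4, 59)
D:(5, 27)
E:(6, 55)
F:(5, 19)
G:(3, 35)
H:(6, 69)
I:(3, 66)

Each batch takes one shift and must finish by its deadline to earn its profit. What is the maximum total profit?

Profit order: A=81 H=69 I=66 C=59 E=55 G=35 B=31 D=27 F=19
Assign: A→slot 4, H→slot 6, I→slot 3, C→slot 2, E→slot 5, G→slot 1, B skipped, D skipped, F skipped.
Slots: [1:G] [2:C] [3:I] [4:A] [5:E] [6:H]
Profit = 35 + 59 + 66 + 81 + 55 + 69 = 365

365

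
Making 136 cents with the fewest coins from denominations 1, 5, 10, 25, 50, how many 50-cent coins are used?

Greedy: take as many of the largest coin as possible, then repeat with the remainder.
136 − 2×50→36 − 1×25→11 − 1×10→1 − 1×1→0
Count of 50: 2

2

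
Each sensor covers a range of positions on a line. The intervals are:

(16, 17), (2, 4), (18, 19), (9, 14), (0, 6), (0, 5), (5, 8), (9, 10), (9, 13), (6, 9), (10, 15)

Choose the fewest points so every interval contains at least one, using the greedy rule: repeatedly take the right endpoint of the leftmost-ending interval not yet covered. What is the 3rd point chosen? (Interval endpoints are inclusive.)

10

Sort by right endpoint; whenever an interval is uncovered, place a point at its right end.
By right end: [2,4]  [0,5]  [0,6]  [5,8]  [6,9]  [9,10]  [9,13]  [9,14]  [10,15]  [16,17]  [18,19]
[2,4] uncovered → point at 4; [5,8] uncovered → point at 8; [9,10] uncovered → point at 10; [16,17] uncovered → point at 17; [18,19] uncovered → point at 19.
Points: 4, 8, 10, 17, 19 (5 total).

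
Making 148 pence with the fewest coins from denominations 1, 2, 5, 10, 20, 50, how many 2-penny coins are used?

1

148 − 2×50→48 − 2×20→8 − 1×5→3 − 1×2→1 − 1×1→0
Count of 2: 1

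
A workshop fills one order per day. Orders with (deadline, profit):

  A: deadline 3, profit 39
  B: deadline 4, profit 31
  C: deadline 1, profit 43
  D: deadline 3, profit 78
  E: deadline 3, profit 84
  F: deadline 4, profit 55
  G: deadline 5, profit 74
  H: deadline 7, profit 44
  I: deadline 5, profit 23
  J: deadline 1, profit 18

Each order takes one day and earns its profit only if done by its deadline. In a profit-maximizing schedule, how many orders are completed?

6

Take jobs in profit order; each goes to the latest open slot no later than its deadline.
By profit: E(d3,84), D(d3,78), G(d5,74), F(d4,55), H(d7,44), C(d1,43), A(d3,39), B(d4,31), I(d5,23), J(d1,18)
E→slot 3; D→slot 2; G→slot 5; F→slot 4; H→slot 7; C→slot 1; A skipped; B skipped; I skipped; J skipped.
6 of 10 scheduled.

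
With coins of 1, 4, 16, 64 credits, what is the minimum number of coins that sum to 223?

223 = 3×64 + 1×16 + 3×4 + 3×1
Total coins = 3 + 1 + 3 + 3 = 10

10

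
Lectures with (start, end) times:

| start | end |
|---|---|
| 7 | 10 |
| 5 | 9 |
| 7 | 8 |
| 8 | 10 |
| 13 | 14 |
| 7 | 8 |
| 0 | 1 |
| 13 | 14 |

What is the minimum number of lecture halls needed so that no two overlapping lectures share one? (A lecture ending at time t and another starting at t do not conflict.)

The answer is the maximum number of intervals overlapping at any instant.
starts: [0, 5, 7, 7, 7, 8, 13, 13]
ends:   [1, 8, 8, 9, 10, 10, 14, 14]
s0→1 e1→0 s5→1 s7→2 s7→3 s7→4  — peak 4.

4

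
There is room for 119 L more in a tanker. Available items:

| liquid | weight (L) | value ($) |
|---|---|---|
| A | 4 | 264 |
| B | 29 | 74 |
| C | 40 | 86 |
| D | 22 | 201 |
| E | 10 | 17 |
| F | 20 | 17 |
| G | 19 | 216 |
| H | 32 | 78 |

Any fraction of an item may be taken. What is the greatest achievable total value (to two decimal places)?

860.95

Greedy by value/weight ratio, highest first.
Order: A (264/4=66.00) > G (216/19=11.37) > D (201/22=9.14) > B (74/29=2.55) > H (78/32=2.44) > C (86/40=2.15) > E (17/10=1.70) > F (17/20=0.85)
Fill: take A (4 @ 264) → take G (19 @ 216) → take D (22 @ 201) → take B (29 @ 74) → take H (32 @ 78) → take 13/40 of C → 27.95; 119/119 used.
Total value = 860.95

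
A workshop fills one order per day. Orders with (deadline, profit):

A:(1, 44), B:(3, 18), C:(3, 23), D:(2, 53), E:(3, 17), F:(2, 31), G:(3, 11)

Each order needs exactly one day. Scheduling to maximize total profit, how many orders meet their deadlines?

Profit order: D=53 A=44 F=31 C=23 B=18 E=17 G=11
Assign: D→slot 2, A→slot 1, F skipped, C→slot 3, B skipped, E skipped, G skipped.
Slots: [1:A] [2:D] [3:C]
3 of 7 scheduled.

3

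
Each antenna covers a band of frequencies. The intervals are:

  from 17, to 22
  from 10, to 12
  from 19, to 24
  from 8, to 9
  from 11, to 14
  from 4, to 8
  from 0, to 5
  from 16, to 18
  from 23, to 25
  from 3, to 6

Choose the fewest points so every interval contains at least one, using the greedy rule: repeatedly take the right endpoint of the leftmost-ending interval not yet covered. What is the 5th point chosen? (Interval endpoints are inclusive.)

By right end: [0,5]  [3,6]  [4,8]  [8,9]  [10,12]  [11,14]  [16,18]  [17,22]  [19,24]  [23,25]
[0,5] uncovered → point at 5; [8,9] uncovered → point at 9; [10,12] uncovered → point at 12; [16,18] uncovered → point at 18; [19,24] uncovered → point at 24.
Points: 5, 9, 12, 18, 24 (5 total).

24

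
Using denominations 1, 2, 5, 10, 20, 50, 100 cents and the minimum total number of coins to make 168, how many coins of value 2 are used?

Greedy: take as many of the largest coin as possible, then repeat with the remainder.
168 = 1×100 + 1×50 + 1×10 + 1×5 + 1×2 + 1×1
Count of 2: 1

1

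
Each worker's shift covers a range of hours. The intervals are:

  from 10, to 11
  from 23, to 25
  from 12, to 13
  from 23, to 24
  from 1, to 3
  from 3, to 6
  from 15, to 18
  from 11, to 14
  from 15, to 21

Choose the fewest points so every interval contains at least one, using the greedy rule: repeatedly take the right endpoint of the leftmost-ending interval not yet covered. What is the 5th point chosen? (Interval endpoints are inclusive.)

Sorted: [1,3] [3,6] [10,11] [12,13] [11,14] [15,18] [15,21] [23,24] [23,25]
{[1,3],[3,6]} hit by 3; {[10,11]} hit by 11; {[12,13],[11,14]} hit by 13; {[15,18],[15,21]} hit by 18; {[23,24],[23,25]} hit by 24.
Points: 3, 11, 13, 18, 24 (5 total).

24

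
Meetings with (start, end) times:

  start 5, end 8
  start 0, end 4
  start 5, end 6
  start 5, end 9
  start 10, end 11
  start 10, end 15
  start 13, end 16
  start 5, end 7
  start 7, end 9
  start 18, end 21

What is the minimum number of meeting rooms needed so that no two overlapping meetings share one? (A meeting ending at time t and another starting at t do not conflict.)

4

The answer is the maximum number of intervals overlapping at any instant.
Events (time:±→running): 0:+→1 4:-→0 5:+→1 5:+→2 5:+→3 5:+→4 … peak 4.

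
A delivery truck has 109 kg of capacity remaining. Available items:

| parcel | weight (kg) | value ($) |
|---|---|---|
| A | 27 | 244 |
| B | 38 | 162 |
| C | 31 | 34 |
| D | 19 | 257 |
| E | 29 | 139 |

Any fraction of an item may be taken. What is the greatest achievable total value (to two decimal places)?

Order: D (257/19=13.53) > A (244/27=9.04) > E (139/29=4.79) > B (162/38=4.26) > C (34/31=1.10)
Fill: take D (19 @ 257) → take A (27 @ 244) → take E (29 @ 139) → take 34/38 of B → 144.95; 109/109 used.
Total value = 784.95

784.95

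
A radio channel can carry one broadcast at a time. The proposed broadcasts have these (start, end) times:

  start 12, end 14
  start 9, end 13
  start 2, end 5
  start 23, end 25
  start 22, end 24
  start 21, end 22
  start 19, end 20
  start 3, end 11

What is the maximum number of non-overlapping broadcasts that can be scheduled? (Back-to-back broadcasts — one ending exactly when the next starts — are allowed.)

Sort by end time and greedily take each interval whose start is ≥ the last chosen end.
By end time: (2,5), (3,11), (9,13), (12,14), (19,20), (21,22), (22,24), (23,25).
Pick (2,5); next start ≥ 5 → (9,13); next start ≥ 13 → (19,20); next start ≥ 20 → (21,22); next start ≥ 22 → (22,24).
Selected 5 broadcasts.

5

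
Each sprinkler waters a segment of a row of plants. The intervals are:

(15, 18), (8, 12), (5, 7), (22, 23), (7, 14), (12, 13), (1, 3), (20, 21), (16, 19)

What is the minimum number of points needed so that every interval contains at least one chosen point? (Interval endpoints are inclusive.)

Process intervals by earliest right end; each time one isn't hit yet, stab at its right endpoint.
Sorted: [1,3] [5,7] [8,12] [12,13] [7,14] [15,18] [16,19] [20,21] [22,23]
{[1,3]} hit by 3; {[5,7]} hit by 7; {[8,12],[12,13],[7,14]} hit by 12; {[15,18],[16,19]} hit by 18; {[20,21]} hit by 21; {[22,23]} hit by 23.
Points: 3, 7, 12, 18, 21, 23 (6 total).

6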